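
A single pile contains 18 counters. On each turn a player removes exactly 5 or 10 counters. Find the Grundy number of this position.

0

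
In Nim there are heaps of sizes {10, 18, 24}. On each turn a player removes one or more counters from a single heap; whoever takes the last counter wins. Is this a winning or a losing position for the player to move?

Losing position

Compute the nim-sum pairwise:
10 XOR 18 = 24
24 XOR 24 = 0
The nim-sum is 0, so this is a P-position: the player to move is in a losing position under optimal play.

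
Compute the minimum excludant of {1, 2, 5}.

0

0 is not in the set, so the mex is 0.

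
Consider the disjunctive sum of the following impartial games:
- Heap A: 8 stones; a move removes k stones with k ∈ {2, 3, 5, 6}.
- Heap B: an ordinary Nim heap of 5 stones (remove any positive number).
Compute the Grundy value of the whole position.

5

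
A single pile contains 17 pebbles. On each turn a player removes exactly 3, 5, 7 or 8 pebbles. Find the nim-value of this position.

Build the Grundy sequence with g(k) = mex{g(k−s) : s ∈ {3, 5, 7, 8}, s ≤ k}:
k:     0  1  2  3  4  5  6  7  8  9 10 11 12 13 14 15 16 17
g(k):  0  0  0  1  1  1  2  2  2  3  3  0  0  0  1  1  1  2
So g(17) = 2.

2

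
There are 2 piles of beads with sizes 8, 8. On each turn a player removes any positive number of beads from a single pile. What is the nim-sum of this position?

0

Nim-sum: 8 ^ 8 = 0.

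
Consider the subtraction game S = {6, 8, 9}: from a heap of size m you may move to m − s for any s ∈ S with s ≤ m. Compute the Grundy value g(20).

0

Build the Grundy sequence with g(k) = mex{g(k−s) : s ∈ {6, 8, 9}, s ≤ k}:
k:     0  1  2  3  4  5  6  7  8  9 10 11 12 13 14 15 16 17 18 19 20
g(k):  0  0  0  0  0  0  1  1  1  1  1  1  2  2  2  0  0  0  0  0  0
So g(20) = 0.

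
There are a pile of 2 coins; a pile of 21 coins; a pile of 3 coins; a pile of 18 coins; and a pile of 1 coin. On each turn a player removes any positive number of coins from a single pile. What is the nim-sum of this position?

Write each in binary and XOR column by column:
  00010  (2)
  10101  (21)
  00011  (3)
  10010  (18)
  00001  (1)
  -----
  00111  (7)

7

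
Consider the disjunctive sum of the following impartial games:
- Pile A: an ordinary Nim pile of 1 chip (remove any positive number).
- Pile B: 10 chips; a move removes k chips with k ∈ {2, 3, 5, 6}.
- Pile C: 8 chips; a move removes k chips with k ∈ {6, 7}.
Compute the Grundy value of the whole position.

1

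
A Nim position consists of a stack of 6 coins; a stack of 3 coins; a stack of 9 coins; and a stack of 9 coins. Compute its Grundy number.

Compute the nim-sum pairwise:
6 ⊕ 3 = 5
5 ⊕ 9 = 12
12 ⊕ 9 = 5

5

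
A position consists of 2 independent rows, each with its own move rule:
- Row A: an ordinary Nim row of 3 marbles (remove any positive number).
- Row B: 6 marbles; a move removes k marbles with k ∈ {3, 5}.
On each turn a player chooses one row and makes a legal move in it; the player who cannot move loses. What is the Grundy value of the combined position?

Row A is a plain Nim row of size 3, so its Grundy value is 3.
Build the Grundy sequence for row B with g(k) = mex{g(k−s) : s ∈ {3, 5}, s ≤ k}:
g(0) = mex{} = 0
g(1) = mex{} = 0
g(2) = mex{} = 0
g(3) = mex{0} = 1
g(4) = mex{0} = 1
g(5) = mex{0} = 1
g(6) = mex{0,1} = 2
So g(6) = 2.
The value of a disjunctive sum is the nim-sum of the parts.
Combined value = 3 XOR 2 = 1.

1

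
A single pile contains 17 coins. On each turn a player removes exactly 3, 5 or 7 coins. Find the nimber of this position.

2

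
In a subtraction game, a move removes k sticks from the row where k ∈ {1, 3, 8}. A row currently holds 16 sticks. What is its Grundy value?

1

Compute g(0), g(1), … for moves {1, 3, 8}:
k:     0  1  2  3  4  5  6  7  8  9 10 11 12 13 14 15 16
g(k):  0  1  0  1  0  1  0  1  2  3  2  0  1  0  1  0  1
So g(16) = 1.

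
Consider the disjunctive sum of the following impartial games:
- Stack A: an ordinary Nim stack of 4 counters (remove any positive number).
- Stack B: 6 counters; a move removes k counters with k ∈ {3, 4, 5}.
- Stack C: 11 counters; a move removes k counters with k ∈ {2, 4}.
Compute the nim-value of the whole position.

4

Stack A is a plain Nim stack of size 4, so its Grundy value is 4.
For stack B, compute g(0), g(1), … with moves {3, 4, 5}:
g(0) = mex{} = 0
g(1) = mex{} = 0
g(2) = mex{} = 0
g(3) = mex{0} = 1
g(4) = mex{0} = 1
g(5) = mex{0} = 1
g(6) = mex{0,1} = 2
So g(6) = 2.
Build the Grundy sequence for stack C with g(k) = mex{g(k−s) : s ∈ {2, 4}, s ≤ k}:
g(0) = mex{} = 0
g(1) = mex{} = 0
g(2) = mex{0} = 1
g(3) = mex{0} = 1
g(4) = mex{0,1} = 2
g(5) = mex{0,1} = 2
g(6) = mex{1,2} = 0
g(7) = mex{1,2} = 0
g(8) = mex{0,2} = 1
g(9) = mex{0,2} = 1
g(10) = mex{0,1} = 2
g(11) = mex{0,1} = 2
So g(11) = 2.
By the Sprague-Grundy theorem, the Grundy value of a sum of independent games is the XOR of the component values.
Combined value = 4 ⊕ 2 ⊕ 2 = 4.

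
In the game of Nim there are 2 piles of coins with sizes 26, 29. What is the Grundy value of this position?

Compute the nim-sum pairwise:
26 ^ 29 = 7

7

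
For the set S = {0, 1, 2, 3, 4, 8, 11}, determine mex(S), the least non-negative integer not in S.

The values 0, 1, 2, 3, 4 are all present; 5 is the first non-negative integer missing from the set.

5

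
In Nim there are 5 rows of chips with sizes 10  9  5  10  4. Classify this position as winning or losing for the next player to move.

Bitwise XOR of the heap sizes:
  1010  (10)
  1001  (9)
  0101  (5)
  1010  (10)
  0100  (4)
  ----
  1000  (8)
The nim-sum is 8 ≠ 0, so this is an N-position: the player to move can win.

Winning position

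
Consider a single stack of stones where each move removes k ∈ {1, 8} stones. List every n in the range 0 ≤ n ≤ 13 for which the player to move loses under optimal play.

0, 2, 4, 6, 9, 11, 13

Grundy values for subtraction set {1, 8}:
g(0) = mex{} = 0
g(1) = mex{0} = 1
g(2) = mex{1} = 0
g(3) = mex{0} = 1
g(4) = mex{1} = 0
g(5) = mex{0} = 1
g(6) = mex{1} = 0
g(7) = mex{0} = 1
g(8) = mex{0,1} = 2
g(9) = mex{1,2} = 0
g(10) = mex{0} = 1
g(11) = mex{1} = 0
g(12) = mex{0} = 1
g(13) = mex{1} = 0
The P-positions (g = 0) in 0..13 are 0, 2, 4, 6, 9, 11, 13.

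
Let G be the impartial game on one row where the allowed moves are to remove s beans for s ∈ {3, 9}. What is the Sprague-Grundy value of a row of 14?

0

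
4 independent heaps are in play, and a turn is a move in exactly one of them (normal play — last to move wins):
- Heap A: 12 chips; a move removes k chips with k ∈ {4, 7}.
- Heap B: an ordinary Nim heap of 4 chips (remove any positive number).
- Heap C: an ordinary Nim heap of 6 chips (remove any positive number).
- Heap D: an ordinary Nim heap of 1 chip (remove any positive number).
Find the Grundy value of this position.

3

For heap A, compute g(0), g(1), … with moves {4, 7}:
k:     0  1  2  3  4  5  6  7  8  9 10 11 12
g(k):  0  0  0  0  1  1  1  1  2  2  2  0  0
So g(12) = 0.
Heap B is a plain Nim heap of size 4, so its Grundy value is 4.
Heap C is a plain Nim heap of size 6, so its Grundy value is 6.
Heap D is a plain Nim heap of size 1, so its Grundy value is 1.
The value of a disjunctive sum is the nim-sum of the parts.
Combined value = 0 XOR 4 XOR 6 XOR 1 = 3.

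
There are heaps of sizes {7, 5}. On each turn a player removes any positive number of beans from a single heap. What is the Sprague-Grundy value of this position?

Bitwise XOR of the heap sizes:
  111  (7)
  101  (5)
  ---
  010  (2)

2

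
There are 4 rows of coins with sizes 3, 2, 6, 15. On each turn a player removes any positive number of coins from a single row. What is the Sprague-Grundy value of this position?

Compute the nim-sum pairwise:
3 XOR 2 = 1
1 XOR 6 = 7
7 XOR 15 = 8

8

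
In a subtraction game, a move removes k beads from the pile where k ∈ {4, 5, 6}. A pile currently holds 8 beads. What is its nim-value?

2

Build the Grundy sequence with g(k) = mex{g(k−s) : s ∈ {4, 5, 6}, s ≤ k}:
g(0) = mex{} = 0
g(1) = mex{} = 0
g(2) = mex{} = 0
g(3) = mex{} = 0
g(4) = mex{0} = 1
g(5) = mex{0} = 1
g(6) = mex{0} = 1
g(7) = mex{0} = 1
g(8) = mex{0,1} = 2
So g(8) = 2.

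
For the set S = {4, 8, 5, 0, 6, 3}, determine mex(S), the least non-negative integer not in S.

0 is in the set but 1 is not, so the mex is 1.

1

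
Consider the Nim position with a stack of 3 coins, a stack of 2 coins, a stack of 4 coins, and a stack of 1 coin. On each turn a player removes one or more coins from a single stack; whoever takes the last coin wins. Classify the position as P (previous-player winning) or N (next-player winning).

Compute the nim-sum pairwise:
3 XOR 2 = 1
1 XOR 4 = 5
5 XOR 1 = 4
The nim-sum is 4 ≠ 0, so this is an N-position: the player to move can win.

N-position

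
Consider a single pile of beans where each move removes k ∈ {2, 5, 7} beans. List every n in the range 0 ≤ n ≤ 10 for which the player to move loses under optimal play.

0, 1, 4, 10

Grundy values for subtraction set {2, 5, 7}:
g(0) = mex{} = 0
g(1) = mex{} = 0
g(2) = mex{0} = 1
g(3) = mex{0} = 1
g(4) = mex{1} = 0
g(5) = mex{0,1} = 2
g(6) = mex{0} = 1
g(7) = mex{0,1,2} = 3
g(8) = mex{0,1} = 2
g(9) = mex{0,1,3} = 2
g(10) = mex{1,2} = 0
The P-positions (g = 0) in 0..10 are 0, 1, 4, 10.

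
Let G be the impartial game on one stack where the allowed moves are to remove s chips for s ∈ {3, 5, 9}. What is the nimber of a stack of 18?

0

Grundy values for subtraction set {3, 5, 9}:
k:     0  1  2  3  4  5  6  7  8  9 10 11 12 13 14 15 16 17 18
g(k):  0  0  0  1  1  1  2  2  0  3  3  1  0  2  0  1  0  1  0
So g(18) = 0.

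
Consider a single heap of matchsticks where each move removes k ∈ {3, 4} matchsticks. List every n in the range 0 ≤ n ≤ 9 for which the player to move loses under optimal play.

0, 1, 2, 7, 8, 9

Build the Grundy sequence with g(k) = mex{g(k−s) : s ∈ {3, 4}, s ≤ k}:
k:     0  1  2  3  4  5  6  7  8  9
g(k):  0  0  0  1  1  1  2  0  0  0
The P-positions (g = 0) in 0..9 are 0, 1, 2, 7, 8, 9.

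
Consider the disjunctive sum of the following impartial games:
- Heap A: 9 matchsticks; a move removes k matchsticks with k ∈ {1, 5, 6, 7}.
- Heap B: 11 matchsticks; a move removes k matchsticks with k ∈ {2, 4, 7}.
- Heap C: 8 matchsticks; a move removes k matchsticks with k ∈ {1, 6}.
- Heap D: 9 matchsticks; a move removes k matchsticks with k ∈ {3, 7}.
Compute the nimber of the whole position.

Build the Grundy sequence for heap A with g(k) = mex{g(k−s) : s ∈ {1, 5, 6, 7}, s ≤ k}:
g(0) = mex{} = 0
g(1) = mex{0} = 1
g(2) = mex{1} = 0
g(3) = mex{0} = 1
g(4) = mex{1} = 0
g(5) = mex{0} = 1
g(6) = mex{0,1} = 2
g(7) = mex{0,1,2} = 3
g(8) = mex{0,1,3} = 2
g(9) = mex{0,1,2} = 3
So g(9) = 3.
For heap B, compute g(0), g(1), … with moves {2, 4, 7}:
g(0) = mex{} = 0
g(1) = mex{} = 0
g(2) = mex{0} = 1
g(3) = mex{0} = 1
g(4) = mex{0,1} = 2
g(5) = mex{0,1} = 2
g(6) = mex{1,2} = 0
g(7) = mex{0,1,2} = 3
g(8) = mex{0,2} = 1
g(9) = mex{1,2,3} = 0
g(10) = mex{0,1} = 2
g(11) = mex{0,2,3} = 1
So g(11) = 1.
Build the Grundy sequence for heap C with g(k) = mex{g(k−s) : s ∈ {1, 6}, s ≤ k}:
k:     0  1  2  3  4  5  6  7  8
g(k):  0  1  0  1  0  1  2  0  1
So g(8) = 1.
Build the Grundy sequence for heap D with g(k) = mex{g(k−s) : s ∈ {3, 7}, s ≤ k}:
g(0) = mex{} = 0
g(1) = mex{} = 0
g(2) = mex{} = 0
g(3) = mex{0} = 1
g(4) = mex{0} = 1
g(5) = mex{0} = 1
g(6) = mex{1} = 0
g(7) = mex{0,1} = 2
g(8) = mex{0,1} = 2
g(9) = mex{0} = 1
So g(9) = 1.
The value of a disjunctive sum is the nim-sum of the parts.
Combined value = 3 XOR 1 XOR 1 XOR 1 = 2.

2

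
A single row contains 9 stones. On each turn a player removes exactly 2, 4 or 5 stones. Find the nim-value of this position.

1

Grundy values for subtraction set {2, 4, 5}:
g(0) = mex{} = 0
g(1) = mex{} = 0
g(2) = mex{0} = 1
g(3) = mex{0} = 1
g(4) = mex{0,1} = 2
g(5) = mex{0,1} = 2
g(6) = mex{0,1,2} = 3
g(7) = mex{1,2} = 0
g(8) = mex{1,2,3} = 0
g(9) = mex{0,2} = 1
So g(9) = 1.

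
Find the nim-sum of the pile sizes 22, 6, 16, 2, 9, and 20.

Compute the nim-sum pairwise:
22 ^ 6 = 16
16 ^ 16 = 0
0 ^ 2 = 2
2 ^ 9 = 11
11 ^ 20 = 31

31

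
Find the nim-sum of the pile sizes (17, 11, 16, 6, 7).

Nim-sum: 17 ⊕ 11 ⊕ 16 ⊕ 6 ⊕ 7 = 11.

11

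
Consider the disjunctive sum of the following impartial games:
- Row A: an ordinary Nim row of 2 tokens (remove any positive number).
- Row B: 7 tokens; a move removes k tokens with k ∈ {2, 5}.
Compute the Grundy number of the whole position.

2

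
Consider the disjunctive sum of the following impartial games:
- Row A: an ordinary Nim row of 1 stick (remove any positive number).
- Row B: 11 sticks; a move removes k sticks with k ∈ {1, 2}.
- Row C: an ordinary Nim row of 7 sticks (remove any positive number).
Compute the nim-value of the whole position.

Row A is a plain Nim row of size 1, so its Grundy value is 1.
Grundy values for row B (subtraction set {1, 2}):
k:     0  1  2  3  4  5  6  7  8  9 10 11
g(k):  0  1  2  0  1  2  0  1  2  0  1  2
So g(11) = 2.
Row C is a plain Nim row of size 7, so its Grundy value is 7.
By the Sprague-Grundy theorem, the Grundy value of a sum of independent games is the XOR of the component values.
Combined value = 1 XOR 2 XOR 7 = 4.

4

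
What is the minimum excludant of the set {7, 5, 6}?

0 is not in the set, so the mex is 0.

0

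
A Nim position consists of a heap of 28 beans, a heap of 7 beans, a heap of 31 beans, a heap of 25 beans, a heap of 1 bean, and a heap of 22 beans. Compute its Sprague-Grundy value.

10

Compute the nim-sum pairwise:
28 ^ 7 = 27
27 ^ 31 = 4
4 ^ 25 = 29
29 ^ 1 = 28
28 ^ 22 = 10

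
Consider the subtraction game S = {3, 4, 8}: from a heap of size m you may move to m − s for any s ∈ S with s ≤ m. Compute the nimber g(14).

0

Compute g(0), g(1), … for moves {3, 4, 8}:
g(0) = mex{} = 0
g(1) = mex{} = 0
g(2) = mex{} = 0
g(3) = mex{0} = 1
g(4) = mex{0} = 1
g(5) = mex{0} = 1
g(6) = mex{0,1} = 2
g(7) = mex{1} = 0
g(8) = mex{0,1} = 2
g(9) = mex{0,1,2} = 3
g(10) = mex{0,2} = 1
g(11) = mex{0,1,2} = 3
g(12) = mex{1,2,3} = 0
g(13) = mex{1,3} = 0
g(14) = mex{1,2,3} = 0
So g(14) = 0.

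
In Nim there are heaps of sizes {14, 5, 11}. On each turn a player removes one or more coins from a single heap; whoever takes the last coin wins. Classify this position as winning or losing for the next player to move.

Compute the nim-sum pairwise:
14 XOR 5 = 11
11 XOR 11 = 0
The nim-sum is 0, so this is a P-position: the player to move is in a losing position under optimal play.

Losing position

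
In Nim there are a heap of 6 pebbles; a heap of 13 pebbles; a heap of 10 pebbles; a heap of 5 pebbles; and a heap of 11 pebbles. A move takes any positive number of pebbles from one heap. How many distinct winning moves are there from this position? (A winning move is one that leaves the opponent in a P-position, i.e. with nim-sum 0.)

3

In binary:
  0110  (6)
  1101  (13)
  1010  (10)
  0101  (5)
  1011  (11)
  ----
  1111  (15)
The overall nim-sum is X = 15. A heap of size p has a winning move iff p XOR X < p (reduce it to p XOR X).
  6: 6 XOR 15 = 9 ≥ 6 — no move.
  13: 13 XOR 15 = 2 < 13 — winning move (to 2).
  10: 10 XOR 15 = 5 < 10 — winning move (to 5).
  5: 5 XOR 15 = 10 ≥ 5 — no move.
  11: 11 XOR 15 = 4 < 11 — winning move (to 4).
That gives 3 winning moves.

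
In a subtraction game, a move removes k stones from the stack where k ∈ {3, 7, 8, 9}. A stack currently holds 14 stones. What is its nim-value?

4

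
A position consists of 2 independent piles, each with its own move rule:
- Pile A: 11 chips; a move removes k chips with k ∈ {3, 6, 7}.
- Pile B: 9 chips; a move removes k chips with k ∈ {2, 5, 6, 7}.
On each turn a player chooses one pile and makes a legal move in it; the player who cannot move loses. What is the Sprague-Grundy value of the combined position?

Grundy values for pile A (subtraction set {3, 6, 7}):
k:     0  1  2  3  4  5  6  7  8  9 10 11
g(k):  0  0  0  1  1  1  2  2  2  3  0  0
So g(11) = 0.
For pile B, compute g(0), g(1), … with moves {2, 5, 6, 7}:
k:     0  1  2  3  4  5  6  7  8  9
g(k):  0  0  1  1  0  2  1  3  2  2
So g(9) = 2.
By the Sprague-Grundy theorem, the Grundy value of a sum of independent games is the XOR of the component values.
Combined value = 0 ⊕ 2 = 2.

2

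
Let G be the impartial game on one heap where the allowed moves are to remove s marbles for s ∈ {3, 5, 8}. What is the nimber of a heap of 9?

3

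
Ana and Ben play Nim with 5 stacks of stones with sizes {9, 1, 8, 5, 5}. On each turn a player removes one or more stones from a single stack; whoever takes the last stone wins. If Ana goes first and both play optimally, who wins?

Compute the nim-sum pairwise:
9 XOR 1 = 8
8 XOR 8 = 0
0 XOR 5 = 5
5 XOR 5 = 0
The nim-sum is 0, so this is a P-position: the player to move is in a losing position under optimal play; Ana is about to move from it and so loses — Ben wins.

Ben wins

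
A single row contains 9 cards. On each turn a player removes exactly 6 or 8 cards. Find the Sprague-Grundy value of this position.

1

Compute g(0), g(1), … for moves {6, 8}:
k:     0  1  2  3  4  5  6  7  8  9
g(k):  0  0  0  0  0  0  1  1  1  1
So g(9) = 1.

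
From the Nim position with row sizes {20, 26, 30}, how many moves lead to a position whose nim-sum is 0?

3

Write each in binary and XOR column by column:
  10100  (20)
  11010  (26)
  11110  (30)
  -----
  10000  (16)
The overall nim-sum is X = 16. A row of size p has a winning move iff p XOR X < p (reduce it to p XOR X).
  20: 20 XOR 16 = 4 < 20 — winning move (to 4).
  26: 26 XOR 16 = 10 < 26 — winning move (to 10).
  30: 30 XOR 16 = 14 < 30 — winning move (to 14).
That gives 3 winning moves.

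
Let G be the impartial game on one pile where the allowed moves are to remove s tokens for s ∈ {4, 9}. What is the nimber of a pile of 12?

1

Compute g(0), g(1), … for moves {4, 9}:
k:     0  1  2  3  4  5  6  7  8  9 10 11 12
g(k):  0  0  0  0  1  1  1  1  0  2  2  2  1
So g(12) = 1.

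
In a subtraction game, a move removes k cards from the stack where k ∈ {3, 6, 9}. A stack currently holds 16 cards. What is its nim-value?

Compute g(0), g(1), … for moves {3, 6, 9}:
k:     0  1  2  3  4  5  6  7  8  9 10 11 12 13 14 15 16
g(k):  0  0  0  1  1  1  2  2  2  3  3  3  0  0  0  1  1
So g(16) = 1.

1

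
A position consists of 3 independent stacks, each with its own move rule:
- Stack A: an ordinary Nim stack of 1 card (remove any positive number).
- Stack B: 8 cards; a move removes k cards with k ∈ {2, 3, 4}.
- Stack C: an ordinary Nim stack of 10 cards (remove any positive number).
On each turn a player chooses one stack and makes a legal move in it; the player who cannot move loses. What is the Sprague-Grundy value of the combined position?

10

Stack A is a plain Nim stack of size 1, so its Grundy value is 1.
For stack B, compute g(0), g(1), … with moves {2, 3, 4}:
g(0) = mex{} = 0
g(1) = mex{} = 0
g(2) = mex{0} = 1
g(3) = mex{0} = 1
g(4) = mex{0,1} = 2
g(5) = mex{0,1} = 2
g(6) = mex{1,2} = 0
g(7) = mex{1,2} = 0
g(8) = mex{0,2} = 1
So g(8) = 1.
Stack C is a plain Nim stack of size 10, so its Grundy value is 10.
By the Sprague-Grundy theorem, the Grundy value of a sum of independent games is the XOR of the component values.
Combined value = 1 XOR 1 XOR 10 = 10.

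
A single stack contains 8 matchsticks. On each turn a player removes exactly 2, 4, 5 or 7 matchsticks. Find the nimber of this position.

4

Compute g(0), g(1), … for moves {2, 4, 5, 7}:
g(0) = mex{} = 0
g(1) = mex{} = 0
g(2) = mex{0} = 1
g(3) = mex{0} = 1
g(4) = mex{0,1} = 2
g(5) = mex{0,1} = 2
g(6) = mex{0,1,2} = 3
g(7) = mex{0,1,2} = 3
g(8) = mex{0,1,2,3} = 4
So g(8) = 4.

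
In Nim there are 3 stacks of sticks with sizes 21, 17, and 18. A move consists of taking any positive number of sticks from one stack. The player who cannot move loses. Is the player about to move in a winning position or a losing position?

Winning position

Nim-sum: 21 ⊕ 17 ⊕ 18 = 22.
The nim-sum is 22 ≠ 0, so this is an N-position: the player to move can win.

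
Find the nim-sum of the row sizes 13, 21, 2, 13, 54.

Compute the nim-sum pairwise:
13 XOR 21 = 24
24 XOR 2 = 26
26 XOR 13 = 23
23 XOR 54 = 33

33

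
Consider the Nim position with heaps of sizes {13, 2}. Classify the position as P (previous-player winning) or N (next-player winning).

Write each in binary and XOR column by column:
  1101  (13)
  0010  (2)
  ----
  1111  (15)
The nim-sum is 15 ≠ 0, so this is an N-position: the player to move can win.

N-position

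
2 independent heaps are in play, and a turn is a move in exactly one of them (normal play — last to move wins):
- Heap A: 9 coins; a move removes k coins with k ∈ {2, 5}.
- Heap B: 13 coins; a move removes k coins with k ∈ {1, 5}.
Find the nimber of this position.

For heap A, compute g(0), g(1), … with moves {2, 5}:
g(0) = mex{} = 0
g(1) = mex{} = 0
g(2) = mex{0} = 1
g(3) = mex{0} = 1
g(4) = mex{1} = 0
g(5) = mex{0,1} = 2
g(6) = mex{0} = 1
g(7) = mex{1,2} = 0
g(8) = mex{1} = 0
g(9) = mex{0} = 1
So g(9) = 1.
Grundy values for heap B (subtraction set {1, 5}):
k:     0  1  2  3  4  5  6  7  8  9 10 11 12 13
g(k):  0  1  0  1  0  1  0  1  0  1  0  1  0  1
So g(13) = 1.
By the Sprague-Grundy theorem, the Grundy value of a sum of independent games is the XOR of the component values.
Combined value = 1 XOR 1 = 0.

0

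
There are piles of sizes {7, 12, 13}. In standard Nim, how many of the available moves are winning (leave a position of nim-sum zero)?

3

Compute the nim-sum pairwise:
7 ^ 12 = 11
11 ^ 13 = 6
The overall nim-sum is X = 6. A pile of size p has a winning move iff p XOR X < p (reduce it to p XOR X).
  7: 7 XOR 6 = 1 < 7 — winning move (to 1).
  12: 12 XOR 6 = 10 < 12 — winning move (to 10).
  13: 13 XOR 6 = 11 < 13 — winning move (to 11).
That gives 3 winning moves.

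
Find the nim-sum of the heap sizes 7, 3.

In binary:
  111  (7)
  011  (3)
  ---
  100  (4)

4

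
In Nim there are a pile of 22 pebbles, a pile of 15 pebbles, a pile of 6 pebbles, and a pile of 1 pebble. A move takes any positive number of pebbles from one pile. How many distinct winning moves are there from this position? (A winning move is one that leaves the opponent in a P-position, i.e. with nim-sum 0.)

Bitwise XOR of the heap sizes:
  10110  (22)
  01111  (15)
  00110  (6)
  00001  (1)
  -----
  11110  (30)
The overall nim-sum is X = 30. A pile of size p has a winning move iff p XOR X < p (reduce it to p XOR X).
  22: 22 XOR 30 = 8 < 22 — winning move (to 8).
  15: 15 XOR 30 = 17 ≥ 15 — no move.
  6: 6 XOR 30 = 24 ≥ 6 — no move.
  1: 1 XOR 30 = 31 ≥ 1 — no move.
That gives 1 winning move.

1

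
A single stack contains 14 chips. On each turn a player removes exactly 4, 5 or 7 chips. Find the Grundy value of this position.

0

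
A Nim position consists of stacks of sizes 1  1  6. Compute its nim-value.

6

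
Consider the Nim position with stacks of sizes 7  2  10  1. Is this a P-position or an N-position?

Nim-sum: 7 ⊕ 2 ⊕ 10 ⊕ 1 = 14.
The nim-sum is 14 ≠ 0, so this is an N-position: the player to move can win.

N-position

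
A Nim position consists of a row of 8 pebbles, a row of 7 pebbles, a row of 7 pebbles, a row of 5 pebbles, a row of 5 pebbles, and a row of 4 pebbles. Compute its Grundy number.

12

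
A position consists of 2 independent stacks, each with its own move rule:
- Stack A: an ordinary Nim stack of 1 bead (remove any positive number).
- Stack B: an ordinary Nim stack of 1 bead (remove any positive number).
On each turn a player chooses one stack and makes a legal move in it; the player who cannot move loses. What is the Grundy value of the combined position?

Stack A is a plain Nim stack of size 1, so its Grundy value is 1.
Stack B is a plain Nim stack of size 1, so its Grundy value is 1.
The value of a disjunctive sum is the nim-sum of the parts.
Combined value = 1 ⊕ 1 = 0.

0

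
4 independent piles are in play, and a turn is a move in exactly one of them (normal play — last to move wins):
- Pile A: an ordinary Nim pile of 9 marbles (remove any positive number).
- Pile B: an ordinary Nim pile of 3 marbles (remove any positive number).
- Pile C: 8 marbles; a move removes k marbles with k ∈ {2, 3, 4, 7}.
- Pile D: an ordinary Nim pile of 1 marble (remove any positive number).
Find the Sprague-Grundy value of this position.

Pile A is a plain Nim pile of size 9, so its Grundy value is 9.
Pile B is a plain Nim pile of size 3, so its Grundy value is 3.
For pile C, compute g(0), g(1), … with moves {2, 3, 4, 7}:
k:     0  1  2  3  4  5  6  7  8
g(k):  0  0  1  1  2  2  0  3  1
So g(8) = 1.
Pile D is a plain Nim pile of size 1, so its Grundy value is 1.
By the Sprague-Grundy theorem, the Grundy value of a sum of independent games is the XOR of the component values.
Combined value = 9 ⊕ 3 ⊕ 1 ⊕ 1 = 10.

10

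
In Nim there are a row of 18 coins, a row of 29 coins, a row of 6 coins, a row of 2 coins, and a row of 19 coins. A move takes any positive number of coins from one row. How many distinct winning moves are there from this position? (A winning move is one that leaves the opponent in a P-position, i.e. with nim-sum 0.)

3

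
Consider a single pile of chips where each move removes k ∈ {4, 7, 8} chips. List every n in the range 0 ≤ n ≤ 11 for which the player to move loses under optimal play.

Compute g(0), g(1), … for moves {4, 7, 8}:
k:     0  1  2  3  4  5  6  7  8  9 10 11
g(k):  0  0  0  0  1  1  1  1  2  2  2  2
The P-positions (g = 0) in 0..11 are 0, 1, 2, 3.

0, 1, 2, 3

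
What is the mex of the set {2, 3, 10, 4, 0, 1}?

5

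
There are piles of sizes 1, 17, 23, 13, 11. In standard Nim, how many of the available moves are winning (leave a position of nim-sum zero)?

Compute the nim-sum pairwise:
1 ^ 17 = 16
16 ^ 23 = 7
7 ^ 13 = 10
10 ^ 11 = 1
The overall nim-sum is X = 1. A pile of size p has a winning move iff p XOR X < p (reduce it to p XOR X).
  1: 1 XOR 1 = 0 < 1 — winning move (to 0).
  17: 17 XOR 1 = 16 < 17 — winning move (to 16).
  23: 23 XOR 1 = 22 < 23 — winning move (to 22).
  13: 13 XOR 1 = 12 < 13 — winning move (to 12).
  11: 11 XOR 1 = 10 < 11 — winning move (to 10).
That gives 5 winning moves.

5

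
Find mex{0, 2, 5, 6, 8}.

0 is in the set but 1 is not, so the mex is 1.

1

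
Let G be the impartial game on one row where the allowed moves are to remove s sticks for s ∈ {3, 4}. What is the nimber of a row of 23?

0

Build the Grundy sequence with g(k) = mex{g(k−s) : s ∈ {3, 4}, s ≤ k}:
k:     0  1  2  3  4  5  6  7  8  9 10 11 12 13 14 15 16 17 18 19 20 21 22 23
g(k):  0  0  0  1  1  1  2  0  0  0  1  1  1  2  0  0  0  1  1  1  2  0  0  0
So g(23) = 0.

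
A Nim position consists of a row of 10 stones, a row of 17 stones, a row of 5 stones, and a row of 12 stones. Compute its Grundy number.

18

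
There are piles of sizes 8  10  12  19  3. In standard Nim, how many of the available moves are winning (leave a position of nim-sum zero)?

1

Bitwise XOR of the heap sizes:
  01000  (8)
  01010  (10)
  01100  (12)
  10011  (19)
  00011  (3)
  -----
  11110  (30)
The overall nim-sum is X = 30. A pile of size p has a winning move iff p XOR X < p (reduce it to p XOR X).
  8: 8 XOR 30 = 22 ≥ 8 — no move.
  10: 10 XOR 30 = 20 ≥ 10 — no move.
  12: 12 XOR 30 = 18 ≥ 12 — no move.
  19: 19 XOR 30 = 13 < 19 — winning move (to 13).
  3: 3 XOR 30 = 29 ≥ 3 — no move.
That gives 1 winning move.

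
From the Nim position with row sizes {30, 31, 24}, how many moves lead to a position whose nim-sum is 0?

3

Write each in binary and XOR column by column:
  11110  (30)
  11111  (31)
  11000  (24)
  -----
  11001  (25)
The overall nim-sum is X = 25. A row of size p has a winning move iff p XOR X < p (reduce it to p XOR X).
  30: 30 XOR 25 = 7 < 30 — winning move (to 7).
  31: 31 XOR 25 = 6 < 31 — winning move (to 6).
  24: 24 XOR 25 = 1 < 24 — winning move (to 1).
That gives 3 winning moves.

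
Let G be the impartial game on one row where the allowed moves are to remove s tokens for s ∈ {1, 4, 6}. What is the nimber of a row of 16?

1

Compute g(0), g(1), … for moves {1, 4, 6}:
k:     0  1  2  3  4  5  6  7  8  9 10 11 12 13 14 15 16
g(k):  0  1  0  1  2  0  1  0  1  2  0  1  0  1  2  0  1
So g(16) = 1.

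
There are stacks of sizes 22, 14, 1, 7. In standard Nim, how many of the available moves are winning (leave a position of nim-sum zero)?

Bitwise XOR of the heap sizes:
  10110  (22)
  01110  (14)
  00001  (1)
  00111  (7)
  -----
  11110  (30)
The overall nim-sum is X = 30. A stack of size p has a winning move iff p XOR X < p (reduce it to p XOR X).
  22: 22 XOR 30 = 8 < 22 — winning move (to 8).
  14: 14 XOR 30 = 16 ≥ 14 — no move.
  1: 1 XOR 30 = 31 ≥ 1 — no move.
  7: 7 XOR 30 = 25 ≥ 7 — no move.
That gives 1 winning move.

1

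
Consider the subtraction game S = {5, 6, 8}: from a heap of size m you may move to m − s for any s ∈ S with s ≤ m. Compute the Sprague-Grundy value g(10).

Build the Grundy sequence with g(k) = mex{g(k−s) : s ∈ {5, 6, 8}, s ≤ k}:
g(0) = mex{} = 0
g(1) = mex{} = 0
g(2) = mex{} = 0
g(3) = mex{} = 0
g(4) = mex{} = 0
g(5) = mex{0} = 1
g(6) = mex{0} = 1
g(7) = mex{0} = 1
g(8) = mex{0} = 1
g(9) = mex{0} = 1
g(10) = mex{0,1} = 2
So g(10) = 2.

2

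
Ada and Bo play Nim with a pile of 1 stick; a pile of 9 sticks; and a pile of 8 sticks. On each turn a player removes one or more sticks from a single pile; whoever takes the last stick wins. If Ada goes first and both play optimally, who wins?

Bo wins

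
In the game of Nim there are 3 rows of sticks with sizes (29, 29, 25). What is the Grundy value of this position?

25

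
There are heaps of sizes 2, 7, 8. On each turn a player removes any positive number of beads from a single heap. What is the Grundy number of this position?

13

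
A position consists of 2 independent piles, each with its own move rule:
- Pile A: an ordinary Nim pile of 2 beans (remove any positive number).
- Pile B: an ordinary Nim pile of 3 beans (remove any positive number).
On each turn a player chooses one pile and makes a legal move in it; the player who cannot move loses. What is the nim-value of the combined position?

1

Pile A is a plain Nim pile of size 2, so its Grundy value is 2.
Pile B is a plain Nim pile of size 3, so its Grundy value is 3.
By the Sprague-Grundy theorem, the Grundy value of a sum of independent games is the XOR of the component values.
Combined value = 2 ⊕ 3 = 1.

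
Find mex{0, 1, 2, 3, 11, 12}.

The values 0, 1, 2, 3 are all present; 4 is the first non-negative integer missing from the set.

4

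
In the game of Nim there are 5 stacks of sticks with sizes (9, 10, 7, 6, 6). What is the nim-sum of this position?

4

Compute the nim-sum pairwise:
9 XOR 10 = 3
3 XOR 7 = 4
4 XOR 6 = 2
2 XOR 6 = 4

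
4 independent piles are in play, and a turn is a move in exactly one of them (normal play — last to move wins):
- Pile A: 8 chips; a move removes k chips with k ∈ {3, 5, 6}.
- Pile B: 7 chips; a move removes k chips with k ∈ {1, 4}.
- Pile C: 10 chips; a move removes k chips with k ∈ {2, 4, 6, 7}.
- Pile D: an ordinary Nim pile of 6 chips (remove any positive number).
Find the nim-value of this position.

4

Build the Grundy sequence for pile A with g(k) = mex{g(k−s) : s ∈ {3, 5, 6}, s ≤ k}:
g(0) = mex{} = 0
g(1) = mex{} = 0
g(2) = mex{} = 0
g(3) = mex{0} = 1
g(4) = mex{0} = 1
g(5) = mex{0} = 1
g(6) = mex{0,1} = 2
g(7) = mex{0,1} = 2
g(8) = mex{0,1} = 2
So g(8) = 2.
For pile B, compute g(0), g(1), … with moves {1, 4}:
g(0) = mex{} = 0
g(1) = mex{0} = 1
g(2) = mex{1} = 0
g(3) = mex{0} = 1
g(4) = mex{0,1} = 2
g(5) = mex{1,2} = 0
g(6) = mex{0} = 1
g(7) = mex{1} = 0
So g(7) = 0.
For pile C, compute g(0), g(1), … with moves {2, 4, 6, 7}:
k:     0  1  2  3  4  5  6  7  8  9 10
g(k):  0  0  1  1  2  2  3  3  4  0  0
So g(10) = 0.
Pile D is a plain Nim pile of size 6, so its Grundy value is 6.
The value of a disjunctive sum is the nim-sum of the parts.
Combined value = 2 ⊕ 0 ⊕ 0 ⊕ 6 = 4.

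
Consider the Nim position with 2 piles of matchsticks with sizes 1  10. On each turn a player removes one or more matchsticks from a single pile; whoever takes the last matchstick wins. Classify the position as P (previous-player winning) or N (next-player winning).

Bitwise XOR of the heap sizes:
  0001  (1)
  1010  (10)
  ----
  1011  (11)
The nim-sum is 11 ≠ 0, so this is an N-position: the player to move can win.

N-position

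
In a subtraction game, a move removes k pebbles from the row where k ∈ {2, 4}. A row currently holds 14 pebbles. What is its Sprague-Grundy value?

Compute g(0), g(1), … for moves {2, 4}:
k:     0  1  2  3  4  5  6  7  8  9 10 11 12 13 14
g(k):  0  0  1  1  2  2  0  0  1  1  2  2  0  0  1
So g(14) = 1.

1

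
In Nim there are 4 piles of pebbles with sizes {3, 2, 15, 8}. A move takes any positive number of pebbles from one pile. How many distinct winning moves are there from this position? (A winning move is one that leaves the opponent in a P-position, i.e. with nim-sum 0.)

1

Nim-sum: 3 XOR 2 XOR 15 XOR 8 = 6.
The overall nim-sum is X = 6. A pile of size p has a winning move iff p XOR X < p (reduce it to p XOR X).
  3: 3 XOR 6 = 5 ≥ 3 — no move.
  2: 2 XOR 6 = 4 ≥ 2 — no move.
  15: 15 XOR 6 = 9 < 15 — winning move (to 9).
  8: 8 XOR 6 = 14 ≥ 8 — no move.
That gives 1 winning move.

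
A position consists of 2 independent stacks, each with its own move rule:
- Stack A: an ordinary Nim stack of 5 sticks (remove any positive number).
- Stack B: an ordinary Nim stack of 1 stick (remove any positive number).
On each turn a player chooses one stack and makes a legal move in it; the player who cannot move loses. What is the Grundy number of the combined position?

4

Stack A is a plain Nim stack of size 5, so its Grundy value is 5.
Stack B is a plain Nim stack of size 1, so its Grundy value is 1.
By the Sprague-Grundy theorem, the Grundy value of a sum of independent games is the XOR of the component values.
Combined value = 5 XOR 1 = 4.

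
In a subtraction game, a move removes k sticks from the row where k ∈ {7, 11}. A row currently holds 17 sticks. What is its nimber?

2

Compute g(0), g(1), … for moves {7, 11}:
k:     0  1  2  3  4  5  6  7  8  9 10 11 12 13 14 15 16 17
g(k):  0  0  0  0  0  0  0  1  1  1  1  1  1  1  2  2  2  2
So g(17) = 2.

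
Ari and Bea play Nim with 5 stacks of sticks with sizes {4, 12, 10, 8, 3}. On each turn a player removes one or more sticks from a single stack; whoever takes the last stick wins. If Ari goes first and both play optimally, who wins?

In binary:
  0100  (4)
  1100  (12)
  1010  (10)
  1000  (8)
  0011  (3)
  ----
  1001  (9)
The nim-sum is 9 ≠ 0, so this is an N-position: the player to move can win; Ari has a winning move.

Ari wins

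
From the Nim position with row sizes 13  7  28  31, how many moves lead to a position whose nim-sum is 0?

3

Compute the nim-sum pairwise:
13 XOR 7 = 10
10 XOR 28 = 22
22 XOR 31 = 9
The overall nim-sum is X = 9. A row of size p has a winning move iff p XOR X < p (reduce it to p XOR X).
  13: 13 XOR 9 = 4 < 13 — winning move (to 4).
  7: 7 XOR 9 = 14 ≥ 7 — no move.
  28: 28 XOR 9 = 21 < 28 — winning move (to 21).
  31: 31 XOR 9 = 22 < 31 — winning move (to 22).
That gives 3 winning moves.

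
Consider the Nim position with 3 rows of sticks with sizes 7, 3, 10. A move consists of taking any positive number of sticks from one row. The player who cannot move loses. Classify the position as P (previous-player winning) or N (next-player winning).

Nim-sum: 7 ^ 3 ^ 10 = 14.
The nim-sum is 14 ≠ 0, so this is an N-position: the player to move can win.

N-position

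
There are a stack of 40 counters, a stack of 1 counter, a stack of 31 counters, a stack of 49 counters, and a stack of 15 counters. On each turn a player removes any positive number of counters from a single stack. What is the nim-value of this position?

8

Nim-sum: 40 XOR 1 XOR 31 XOR 49 XOR 15 = 8.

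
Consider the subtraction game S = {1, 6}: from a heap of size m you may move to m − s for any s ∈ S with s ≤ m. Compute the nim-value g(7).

Compute g(0), g(1), … for moves {1, 6}:
g(0) = mex{} = 0
g(1) = mex{0} = 1
g(2) = mex{1} = 0
g(3) = mex{0} = 1
g(4) = mex{1} = 0
g(5) = mex{0} = 1
g(6) = mex{0,1} = 2
g(7) = mex{1,2} = 0
So g(7) = 0.

0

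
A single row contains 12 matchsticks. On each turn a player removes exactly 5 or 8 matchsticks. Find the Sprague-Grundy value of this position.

2

Grundy values for subtraction set {5, 8}:
k:     0  1  2  3  4  5  6  7  8  9 10 11 12
g(k):  0  0  0  0  0  1  1  1  1  1  2  2  2
So g(12) = 2.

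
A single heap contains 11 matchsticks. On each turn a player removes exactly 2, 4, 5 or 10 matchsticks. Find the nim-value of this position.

2

Compute g(0), g(1), … for moves {2, 4, 5, 10}:
g(0) = mex{} = 0
g(1) = mex{} = 0
g(2) = mex{0} = 1
g(3) = mex{0} = 1
g(4) = mex{0,1} = 2
g(5) = mex{0,1} = 2
g(6) = mex{0,1,2} = 3
g(7) = mex{1,2} = 0
g(8) = mex{1,2,3} = 0
g(9) = mex{0,2} = 1
g(10) = mex{0,2,3} = 1
g(11) = mex{0,1,3} = 2
So g(11) = 2.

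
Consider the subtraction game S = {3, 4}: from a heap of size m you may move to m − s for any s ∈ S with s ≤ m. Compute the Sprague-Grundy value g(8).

0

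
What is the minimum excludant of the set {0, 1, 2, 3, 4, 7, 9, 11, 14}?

The values 0, 1, 2, 3, 4 are all present; 5 is the first non-negative integer missing from the set.

5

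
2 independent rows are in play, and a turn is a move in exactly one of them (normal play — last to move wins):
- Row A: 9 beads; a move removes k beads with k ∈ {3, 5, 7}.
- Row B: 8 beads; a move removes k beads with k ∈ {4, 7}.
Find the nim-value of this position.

Build the Grundy sequence for row A with g(k) = mex{g(k−s) : s ∈ {3, 5, 7}, s ≤ k}:
k:     0  1  2  3  4  5  6  7  8  9
g(k):  0  0  0  1  1  1  2  2  2  3
So g(9) = 3.
Grundy values for row B (subtraction set {4, 7}):
g(0) = mex{} = 0
g(1) = mex{} = 0
g(2) = mex{} = 0
g(3) = mex{} = 0
g(4) = mex{0} = 1
g(5) = mex{0} = 1
g(6) = mex{0} = 1
g(7) = mex{0} = 1
g(8) = mex{0,1} = 2
So g(8) = 2.
By the Sprague-Grundy theorem, the Grundy value of a sum of independent games is the XOR of the component values.
Combined value = 3 XOR 2 = 1.

1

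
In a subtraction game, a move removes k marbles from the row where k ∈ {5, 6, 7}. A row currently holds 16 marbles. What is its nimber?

0

Build the Grundy sequence with g(k) = mex{g(k−s) : s ∈ {5, 6, 7}, s ≤ k}:
k:     0  1  2  3  4  5  6  7  8  9 10 11 12 13 14 15 16
g(k):  0  0  0  0  0  1  1  1  1  1  2  2  0  0  0  0  0
So g(16) = 0.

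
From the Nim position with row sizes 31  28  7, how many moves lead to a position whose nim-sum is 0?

Nim-sum: 31 ⊕ 28 ⊕ 7 = 4.
The overall nim-sum is X = 4. A row of size p has a winning move iff p XOR X < p (reduce it to p XOR X).
  31: 31 XOR 4 = 27 < 31 — winning move (to 27).
  28: 28 XOR 4 = 24 < 28 — winning move (to 24).
  7: 7 XOR 4 = 3 < 7 — winning move (to 3).
That gives 3 winning moves.

3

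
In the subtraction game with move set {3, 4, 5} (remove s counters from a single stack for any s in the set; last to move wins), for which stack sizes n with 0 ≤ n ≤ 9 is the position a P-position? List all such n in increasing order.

Grundy values for subtraction set {3, 4, 5}:
g(0) = mex{} = 0
g(1) = mex{} = 0
g(2) = mex{} = 0
g(3) = mex{0} = 1
g(4) = mex{0} = 1
g(5) = mex{0} = 1
g(6) = mex{0,1} = 2
g(7) = mex{0,1} = 2
g(8) = mex{1} = 0
g(9) = mex{1,2} = 0
The P-positions (g = 0) in 0..9 are 0, 1, 2, 8, 9.

0, 1, 2, 8, 9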